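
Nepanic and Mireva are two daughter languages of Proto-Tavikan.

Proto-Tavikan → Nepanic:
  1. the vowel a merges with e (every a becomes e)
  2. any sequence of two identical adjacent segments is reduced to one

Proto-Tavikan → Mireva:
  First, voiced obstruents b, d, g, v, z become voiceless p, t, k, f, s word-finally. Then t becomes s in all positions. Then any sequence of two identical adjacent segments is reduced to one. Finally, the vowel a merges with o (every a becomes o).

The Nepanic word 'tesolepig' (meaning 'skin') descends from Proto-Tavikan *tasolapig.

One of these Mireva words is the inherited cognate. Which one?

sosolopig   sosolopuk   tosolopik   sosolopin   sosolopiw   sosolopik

sosolopik

Mireva: start from *tasolapig.
  rule 1 (final devoicing): tasolapig → tasolapik
  rule 2 (unconditioned shift): tasolapik → sasolapik
  rule 3: no change — sasolapik
  rule 4 (vowel merger): sasolapik → sosolopik
  ⇒ Mireva sosolopik
Only 'sosolopik' matches the regular Mireva development of *tasolapig.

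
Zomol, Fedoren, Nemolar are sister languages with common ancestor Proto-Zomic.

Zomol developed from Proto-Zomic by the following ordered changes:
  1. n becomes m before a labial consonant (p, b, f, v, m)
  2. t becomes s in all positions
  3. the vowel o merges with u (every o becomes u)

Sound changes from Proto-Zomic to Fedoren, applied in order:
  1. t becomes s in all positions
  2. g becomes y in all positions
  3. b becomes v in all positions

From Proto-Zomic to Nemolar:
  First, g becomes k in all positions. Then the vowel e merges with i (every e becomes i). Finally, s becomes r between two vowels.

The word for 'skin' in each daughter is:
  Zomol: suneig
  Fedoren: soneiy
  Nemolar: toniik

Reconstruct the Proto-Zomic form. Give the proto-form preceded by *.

*toneig

Position 2: Zomol has u, Fedoren has o, Nemolar has o. Fedoren preserves o here (none of its changes turn any other segment into o), so the proto-segment is *o.
Position 4: Zomol has e, Fedoren has e, Nemolar has i. Zomol preserves e here (none of its changes turn any other segment into e), so the proto-segment is *e.
Continuing position by position gives *toneig; check it forward:
Zomol: *toneig > soneig > suneig  (by unconditioned shift, vowel merger)
Fedoren: *toneig
  toneig → soneig   [unconditioned shift]
  soneig → soneiy   [unconditioned shift]
  soneiy (rule 3 does not apply)
  giving Fedoren soneiy.
Nemolar: start from *toneig.
  rule 1 (unconditioned shift): toneig → toneik
  rule 2 (vowel merger): toneik → toniik
  rule 3: no change — toniik
  ⇒ Nemolar toniik
No other proto-form is consistent with every reflex, so the reconstruction is *toneig.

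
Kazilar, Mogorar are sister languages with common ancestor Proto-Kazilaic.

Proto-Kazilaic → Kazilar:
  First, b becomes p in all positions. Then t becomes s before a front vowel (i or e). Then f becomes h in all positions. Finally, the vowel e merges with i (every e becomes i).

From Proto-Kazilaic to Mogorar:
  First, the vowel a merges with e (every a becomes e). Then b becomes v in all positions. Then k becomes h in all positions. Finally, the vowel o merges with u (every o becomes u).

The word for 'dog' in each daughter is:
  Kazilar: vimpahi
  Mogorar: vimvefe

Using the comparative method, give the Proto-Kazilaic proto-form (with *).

Position 7: Kazilar has i, Mogorar has e. Taking the neighbouring segments as reconstructed: Kazilar i could go back to *e or *i; Mogorar e could go back to *a or *e — the one source consistent with every daughter is *e.
Position 4: Kazilar has p, Mogorar has v. Taking the neighbouring segments as reconstructed: Kazilar p could go back to *p or *b; Mogorar v could go back to *b or *v — the one source consistent with every daughter is *b.
Position 6: Kazilar has h, Mogorar has f. Mogorar preserves f here (none of its changes turn any other segment into f), so the proto-segment is *f.
Continuing position by position gives *vimbafe; check it forward:
Kazilar: start from *vimbafe.
  rule 1 (unconditioned shift): vimbafe → vimpafe
  rule 2: no change — vimpafe
  rule 3 (unconditioned shift): vimpafe → vimpahe
  rule 4 (vowel merger): vimpahe → vimpahi
  ⇒ Kazilar vimpahi
Mogorar: start from *vimbafe.
  rule 1 (vowel merger): vimbafe → vimbefe
  rule 2 (unconditioned shift): vimbefe → vimvefe
  rule 3: no change — vimvefe
  rule 4: no change — vimvefe
  ⇒ Mogorar vimvefe
*vimbafe is the unique common source.

*vimbafe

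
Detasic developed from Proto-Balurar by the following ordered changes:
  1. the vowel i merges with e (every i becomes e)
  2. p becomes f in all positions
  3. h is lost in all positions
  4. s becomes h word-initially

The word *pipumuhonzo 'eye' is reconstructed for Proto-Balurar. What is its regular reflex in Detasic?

Detasic: *pipumuhonzo > pepumuhonzo > fefumuhonzo > fefumuonzo  (by vowel merger, unconditioned shift, h-loss)

fefumuonzo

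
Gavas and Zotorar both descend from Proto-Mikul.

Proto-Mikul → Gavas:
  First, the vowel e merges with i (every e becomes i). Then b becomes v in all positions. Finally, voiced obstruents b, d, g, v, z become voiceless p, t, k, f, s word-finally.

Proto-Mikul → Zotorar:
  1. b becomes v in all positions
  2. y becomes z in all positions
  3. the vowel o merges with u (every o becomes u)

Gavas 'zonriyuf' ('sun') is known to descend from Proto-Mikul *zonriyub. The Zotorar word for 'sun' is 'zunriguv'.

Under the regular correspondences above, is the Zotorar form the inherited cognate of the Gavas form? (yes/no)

Derive the expected Zotorar reflex of *zonriyub:
Zotorar: *zonriyub
  zonriyub → zonriyuv   [unconditioned shift]
  zonriyuv → zonrizuv   [unconditioned shift]
  zonrizuv → zunrizuv   [vowel merger]
  giving Zotorar zunrizuv.
The regular Zotorar reflex would be 'zunrizuv', but the attested form is 'zunriguv'. The correspondence is irregular, so they are not cognates (the Zotorar form has a different source).

no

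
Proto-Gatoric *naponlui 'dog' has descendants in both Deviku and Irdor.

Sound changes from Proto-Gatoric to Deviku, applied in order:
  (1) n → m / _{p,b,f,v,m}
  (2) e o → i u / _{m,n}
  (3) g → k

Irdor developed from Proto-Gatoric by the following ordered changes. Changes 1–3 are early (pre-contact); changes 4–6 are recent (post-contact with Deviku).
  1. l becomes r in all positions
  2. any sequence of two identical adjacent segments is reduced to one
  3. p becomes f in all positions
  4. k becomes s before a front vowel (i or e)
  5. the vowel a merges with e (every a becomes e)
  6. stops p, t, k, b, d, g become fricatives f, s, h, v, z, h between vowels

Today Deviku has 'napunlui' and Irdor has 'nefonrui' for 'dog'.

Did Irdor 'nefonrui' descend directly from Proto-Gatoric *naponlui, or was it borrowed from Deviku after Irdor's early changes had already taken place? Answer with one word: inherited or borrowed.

inherited

If inherited, *naponlui would pass through all of Irdor's changes:
Irdor: *naponlui
  naponlui → naponrui   [unconditioned shift]
  naponrui (rule 2 does not apply)
  naponrui → nafonrui   [unconditioned shift]
  nafonrui (rule 4 does not apply)
  nafonrui → nefonrui   [vowel merger]
  nefonrui (rule 6 does not apply)
  giving Irdor nefonrui.
If borrowed from Deviku 'napunlui' after the early changes, it would undergo only the recent ones:
  rule 4 (palatalisation): no change (napunlui)
  rule 5 (vowel merger): napunlui → nepunlui
  rule 6 (intervocalic lenition): nepunlui → nefunlui
  ⇒ as a loan: nefunlui
Irdor 'nefonrui' matches the inherited outcome exactly, so it is an inherited cognate, not a loan.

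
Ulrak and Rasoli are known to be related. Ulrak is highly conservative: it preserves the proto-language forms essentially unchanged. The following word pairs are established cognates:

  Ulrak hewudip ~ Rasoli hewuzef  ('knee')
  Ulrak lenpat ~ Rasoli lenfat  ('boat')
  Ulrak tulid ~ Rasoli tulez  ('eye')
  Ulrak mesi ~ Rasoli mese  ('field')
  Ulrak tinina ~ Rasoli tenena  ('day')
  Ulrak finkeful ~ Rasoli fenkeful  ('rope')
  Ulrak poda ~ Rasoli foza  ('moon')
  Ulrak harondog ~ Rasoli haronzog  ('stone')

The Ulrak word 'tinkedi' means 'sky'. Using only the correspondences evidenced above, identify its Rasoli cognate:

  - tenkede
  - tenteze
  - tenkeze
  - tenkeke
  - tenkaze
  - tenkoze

tinina ~ tenena, finkeful ~ fenkeful — Ulrak i corresponds to Rasoli e after a consonant, before a nasal.
hewudip ~ hewuzef — Ulrak d corresponds to Rasoli z between vowels (before a front vowel).
mesi ~ mese — Ulrak i corresponds to Rasoli e word-finally.
Applying these to Ulrak 'tinkedi':
  tinkedi → tenkedi   (i→e after a consonant, before a nasal)
  tenkedi → tenkezi   (d→z between vowels (before a front vowel))
  tenkezi → tenkeze   (i→e word-finally)
So the Rasoli cognate is 'tenkeze'.

tenkeze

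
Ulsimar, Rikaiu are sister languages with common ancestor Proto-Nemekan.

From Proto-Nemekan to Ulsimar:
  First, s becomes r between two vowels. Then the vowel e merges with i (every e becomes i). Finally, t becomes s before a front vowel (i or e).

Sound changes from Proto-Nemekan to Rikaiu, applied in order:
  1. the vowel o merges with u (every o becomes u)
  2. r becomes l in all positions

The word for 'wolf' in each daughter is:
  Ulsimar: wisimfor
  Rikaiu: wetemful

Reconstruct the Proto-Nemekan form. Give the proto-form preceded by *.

Position 3: Ulsimar has s, Rikaiu has t. Rikaiu preserves t here (none of its changes turn any other segment into t), so the proto-segment is *t.
Position 8: Ulsimar has r, Rikaiu has l. Taking the neighbouring segments as reconstructed: Ulsimar r can only go back to *r; Rikaiu l could go back to *l or *r — the one source consistent with every daughter is *r.
Verify the candidate proto-form against each daughter:
Ulsimar: *wetemfor
  wetemfor (rule 1 does not apply)
  wetemfor → witimfor   [vowel merger]
  witimfor → wisimfor   [palatalisation]
  giving Ulsimar wisimfor.
Rikaiu: *wetemfor > wetemfur > wetemful  (by vowel merger, unconditioned shift)
Only *wetemfor yields all of Ulsimar wisimfor, Rikaiu wetemful.

*wetemfor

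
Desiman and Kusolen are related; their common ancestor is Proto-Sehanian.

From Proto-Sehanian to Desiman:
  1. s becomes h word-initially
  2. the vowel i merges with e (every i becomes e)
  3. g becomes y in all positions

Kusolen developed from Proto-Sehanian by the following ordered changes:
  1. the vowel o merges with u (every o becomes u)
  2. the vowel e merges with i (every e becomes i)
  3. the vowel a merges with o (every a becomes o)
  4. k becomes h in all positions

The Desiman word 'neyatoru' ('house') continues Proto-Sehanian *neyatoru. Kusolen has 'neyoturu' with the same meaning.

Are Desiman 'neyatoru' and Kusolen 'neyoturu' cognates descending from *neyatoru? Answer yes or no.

no

Derive the expected Kusolen reflex of *neyatoru:
Kusolen: *neyatoru
  neyatoru → neyaturu   [vowel merger]
  neyaturu → niyaturu   [vowel merger]
  niyaturu → niyoturu   [vowel merger]
  niyoturu (rule 4 does not apply)
  giving Kusolen niyoturu.
The regular Kusolen reflex would be 'niyoturu', but the attested form is 'neyoturu'. The correspondence is irregular, so they are not cognates (the Kusolen form has a different source).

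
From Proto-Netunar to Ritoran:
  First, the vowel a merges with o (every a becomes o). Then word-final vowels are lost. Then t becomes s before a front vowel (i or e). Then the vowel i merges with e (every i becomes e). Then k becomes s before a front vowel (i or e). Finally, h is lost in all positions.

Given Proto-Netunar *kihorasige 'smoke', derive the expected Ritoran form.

Ritoran: start from *kihorasige.
  rule 1 (vowel merger): kihorasige → kihorosige
  rule 2 (apocope): kihorosige → kihorosig
  rule 3: no change — kihorosig
  rule 4 (vowel merger): kihorosig → kehoroseg
  rule 5 (palatalisation): kehoroseg → sehoroseg
  rule 6 (h-loss): sehoroseg → seoroseg
  ⇒ Ritoran seoroseg

seoroseg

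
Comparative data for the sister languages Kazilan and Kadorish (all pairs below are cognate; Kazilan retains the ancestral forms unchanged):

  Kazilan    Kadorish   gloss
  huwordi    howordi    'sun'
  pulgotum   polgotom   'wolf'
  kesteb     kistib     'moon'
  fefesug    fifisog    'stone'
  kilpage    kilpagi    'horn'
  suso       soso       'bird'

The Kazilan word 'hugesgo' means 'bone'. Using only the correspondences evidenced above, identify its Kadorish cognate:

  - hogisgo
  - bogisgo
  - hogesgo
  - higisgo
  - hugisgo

huwordi ~ howordi, pulgotum ~ polgotom — Kazilan u corresponds to Kadorish o after a consonant, before a consonant other than r, m, n, p, b, f, v.
kesteb ~ kistib, fefesug ~ fifisog — Kazilan e corresponds to Kadorish i after a consonant, before a consonant other than r, m, n, p, b, f, v.
Applying these to Kazilan 'hugesgo':
  hugesgo → hogesgo   (u→o after a consonant, before a consonant other than r, m, n, p, b, f, v)
  hogesgo → hogisgo   (e→i after a consonant, before a consonant other than r, m, n, p, b, f, v)
So the Kadorish cognate is 'hogisgo'.

hogisgo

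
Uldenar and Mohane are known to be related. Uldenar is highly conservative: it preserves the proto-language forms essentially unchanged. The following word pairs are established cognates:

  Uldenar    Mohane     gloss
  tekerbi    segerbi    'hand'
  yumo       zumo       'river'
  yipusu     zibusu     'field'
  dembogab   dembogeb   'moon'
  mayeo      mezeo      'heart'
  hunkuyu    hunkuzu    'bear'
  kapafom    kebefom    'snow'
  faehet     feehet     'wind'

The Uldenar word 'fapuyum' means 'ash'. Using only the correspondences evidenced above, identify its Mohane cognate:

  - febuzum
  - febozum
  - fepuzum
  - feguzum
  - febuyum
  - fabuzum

febuzum

kapafom ~ kebefom — Uldenar a corresponds to Mohane e after a consonant, before a labial obstruent.
yipusu ~ zibusu — Uldenar p corresponds to Mohane b between vowels (before a back vowel).
hunkuyu ~ hunkuzu — Uldenar y corresponds to Mohane z between vowels (before a back vowel).
Applying these to Uldenar 'fapuyum':
  fapuyum → fepuyum   (a→e after a consonant, before a labial obstruent)
  fepuyum → febuyum   (p→b between vowels (before a back vowel))
  febuyum → febuzum   (y→z between vowels (before a back vowel))
So the Mohane cognate is 'febuzum'.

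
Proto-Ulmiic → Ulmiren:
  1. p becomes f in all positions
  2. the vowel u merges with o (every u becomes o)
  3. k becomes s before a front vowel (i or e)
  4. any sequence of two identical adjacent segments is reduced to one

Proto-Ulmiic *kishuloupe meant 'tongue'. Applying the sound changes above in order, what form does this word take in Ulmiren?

Ulmiren: start from *kishuloupe.
  rule 1 (unconditioned shift): kishuloupe → kishuloufe
  rule 2 (vowel merger): kishuloufe → kisholoofe
  rule 3 (palatalisation): kisholoofe → sisholoofe
  rule 4 (degemination): sisholoofe → sisholofe
  ⇒ Ulmiren sisholofe

sisholofe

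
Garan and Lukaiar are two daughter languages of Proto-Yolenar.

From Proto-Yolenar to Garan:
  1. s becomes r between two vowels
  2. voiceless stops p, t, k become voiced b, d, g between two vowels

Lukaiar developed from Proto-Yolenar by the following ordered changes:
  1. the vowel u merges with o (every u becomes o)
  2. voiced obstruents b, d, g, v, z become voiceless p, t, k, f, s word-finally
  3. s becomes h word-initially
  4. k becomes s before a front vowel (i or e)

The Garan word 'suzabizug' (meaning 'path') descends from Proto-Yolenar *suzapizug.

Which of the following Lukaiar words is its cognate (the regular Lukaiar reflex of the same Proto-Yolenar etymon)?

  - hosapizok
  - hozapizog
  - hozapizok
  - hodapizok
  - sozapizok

hozapizok

Lukaiar: *suzapizug > sozapizog > sozapizok > hozapizok  (by vowel merger, final devoicing, debuccalisation)
Only 'hozapizok' matches the regular Lukaiar development of *suzapizug.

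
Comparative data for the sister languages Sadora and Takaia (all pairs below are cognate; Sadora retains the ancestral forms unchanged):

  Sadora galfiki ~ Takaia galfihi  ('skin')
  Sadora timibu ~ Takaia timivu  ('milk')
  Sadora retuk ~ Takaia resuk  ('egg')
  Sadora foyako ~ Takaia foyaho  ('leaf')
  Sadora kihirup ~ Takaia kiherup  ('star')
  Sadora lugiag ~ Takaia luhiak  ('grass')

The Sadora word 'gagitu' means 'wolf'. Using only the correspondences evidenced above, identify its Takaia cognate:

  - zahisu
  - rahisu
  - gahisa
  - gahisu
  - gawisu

gahisu

lugiag ~ luhiak — Sadora g corresponds to Takaia h between vowels (before a front vowel).
retuk ~ resuk — Sadora t corresponds to Takaia s between vowels (before a back vowel).
Applying these to Sadora 'gagitu':
  gagitu → gahitu   (g→h between vowels (before a front vowel))
  gahitu → gahisu   (t→s between vowels (before a back vowel))
So the Takaia cognate is 'gahisu'.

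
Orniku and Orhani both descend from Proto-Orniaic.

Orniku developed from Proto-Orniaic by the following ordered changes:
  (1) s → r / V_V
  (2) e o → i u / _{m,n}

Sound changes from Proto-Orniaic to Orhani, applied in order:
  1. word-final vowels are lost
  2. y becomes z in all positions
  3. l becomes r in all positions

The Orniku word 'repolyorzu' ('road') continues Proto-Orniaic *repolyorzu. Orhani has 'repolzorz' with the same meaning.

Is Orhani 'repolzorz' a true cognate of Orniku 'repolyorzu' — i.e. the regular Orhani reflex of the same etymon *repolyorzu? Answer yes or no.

no

Derive the expected Orhani reflex of *repolyorzu:
Orhani: start from *repolyorzu.
  rule 1 (apocope): repolyorzu → repolyorz
  rule 2 (unconditioned shift): repolyorz → repolzorz
  rule 3 (unconditioned shift): repolzorz → reporzorz
  ⇒ Orhani reporzorz
The regular Orhani reflex would be 'reporzorz', but the attested form is 'repolzorz'. The correspondence is irregular, so they are not cognates (the Orhani form has a different source).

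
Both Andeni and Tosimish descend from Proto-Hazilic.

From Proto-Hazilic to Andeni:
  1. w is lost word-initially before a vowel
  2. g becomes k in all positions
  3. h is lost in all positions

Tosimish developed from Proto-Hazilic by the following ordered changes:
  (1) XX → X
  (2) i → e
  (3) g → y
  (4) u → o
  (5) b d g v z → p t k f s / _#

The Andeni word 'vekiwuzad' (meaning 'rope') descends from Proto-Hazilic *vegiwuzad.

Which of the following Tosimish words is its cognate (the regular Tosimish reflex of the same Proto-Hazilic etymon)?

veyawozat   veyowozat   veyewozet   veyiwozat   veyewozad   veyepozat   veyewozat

Tosimish: *vegiwuzad > vegewuzad > veyewuzad > veyewozad > veyewozat  (by vowel merger, unconditioned shift, vowel merger, final devoicing)
Only 'veyewozat' matches the regular Tosimish development of *vegiwuzad.

veyewozat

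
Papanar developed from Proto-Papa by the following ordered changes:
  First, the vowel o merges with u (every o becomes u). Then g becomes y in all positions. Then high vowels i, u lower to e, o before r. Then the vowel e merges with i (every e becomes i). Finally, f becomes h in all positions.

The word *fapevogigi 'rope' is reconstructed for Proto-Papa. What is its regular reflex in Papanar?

hapivuyiyi

Papanar: *fapevogigi > fapevugigi > fapevuyiyi > fapivuyiyi > hapivuyiyi  (by vowel merger, unconditioned shift, vowel merger, unconditioned shift)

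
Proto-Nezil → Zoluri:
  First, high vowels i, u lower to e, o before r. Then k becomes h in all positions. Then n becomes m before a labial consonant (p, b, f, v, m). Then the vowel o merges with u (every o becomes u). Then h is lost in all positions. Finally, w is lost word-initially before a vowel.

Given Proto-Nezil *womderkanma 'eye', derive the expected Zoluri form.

Zoluri: *womderkanma > womderhanma > womderhamma > wumderhamma > wumderamma > umderamma  (by unconditioned shift, nasal place assimilation, vowel merger, h-loss, glide loss)

umderamma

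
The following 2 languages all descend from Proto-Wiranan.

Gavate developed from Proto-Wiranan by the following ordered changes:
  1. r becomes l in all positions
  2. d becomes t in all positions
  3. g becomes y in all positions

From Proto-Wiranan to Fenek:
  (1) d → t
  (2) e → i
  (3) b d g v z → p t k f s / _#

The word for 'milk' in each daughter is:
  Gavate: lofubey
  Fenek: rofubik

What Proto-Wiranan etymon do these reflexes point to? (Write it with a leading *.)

Position 6: Gavate has e, Fenek has i. Gavate preserves e here (none of its changes turn any other segment into e), so the proto-segment is *e.
Position 1: Gavate has l, Fenek has r. Fenek preserves r here (none of its changes turn any other segment into r), so the proto-segment is *r.
Continuing position by position gives *rofubeg; check it forward:
Gavate: start from *rofubeg.
  rule 1 (unconditioned shift): rofubeg → lofubeg
  rule 2: no change — lofubeg
  rule 3 (unconditioned shift): lofubeg → lofubey
  ⇒ Gavate lofubey
Fenek: *rofubeg
  rofubeg (rule 1 does not apply)
  rofubeg → rofubig   [vowel merger]
  rofubig → rofubik   [final devoicing]
  giving Fenek rofubik.
No other proto-form is consistent with every reflex, so the reconstruction is *rofubeg.

*rofubeg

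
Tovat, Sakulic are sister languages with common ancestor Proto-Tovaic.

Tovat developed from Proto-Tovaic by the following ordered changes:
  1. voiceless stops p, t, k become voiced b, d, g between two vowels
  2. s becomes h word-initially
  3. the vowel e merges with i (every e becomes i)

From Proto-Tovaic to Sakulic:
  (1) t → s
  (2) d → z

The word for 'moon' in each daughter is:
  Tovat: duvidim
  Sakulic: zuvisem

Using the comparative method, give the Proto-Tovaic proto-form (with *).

Position 6: Tovat has i, Sakulic has e. Sakulic preserves e here (none of its changes turn any other segment into e), so the proto-segment is *e.
Position 1: Tovat has d, Sakulic has z. Taking the neighbouring segments as reconstructed: Tovat d can only go back to *d; Sakulic z could go back to *d or *z — the one source consistent with every daughter is *d.
Position 5: Tovat has d, Sakulic has s. Taking the neighbouring segments as reconstructed: Tovat d could go back to *t or *d; Sakulic s could go back to *t or *s — the one source consistent with every daughter is *t.
Continuing position by position gives *duvitem; check it forward:
Tovat: start from *duvitem.
  rule 1 (intervocalic voicing): duvitem → duvidem
  rule 2: no change — duvidem
  rule 3 (vowel merger): duvidem → duvidim
  ⇒ Tovat duvidim
Sakulic: start from *duvitem.
  rule 1 (unconditioned shift): duvitem → duvisem
  rule 2 (unconditioned shift): duvisem → zuvisem
  ⇒ Sakulic zuvisem
*duvitem is the unique common source.

*duvitem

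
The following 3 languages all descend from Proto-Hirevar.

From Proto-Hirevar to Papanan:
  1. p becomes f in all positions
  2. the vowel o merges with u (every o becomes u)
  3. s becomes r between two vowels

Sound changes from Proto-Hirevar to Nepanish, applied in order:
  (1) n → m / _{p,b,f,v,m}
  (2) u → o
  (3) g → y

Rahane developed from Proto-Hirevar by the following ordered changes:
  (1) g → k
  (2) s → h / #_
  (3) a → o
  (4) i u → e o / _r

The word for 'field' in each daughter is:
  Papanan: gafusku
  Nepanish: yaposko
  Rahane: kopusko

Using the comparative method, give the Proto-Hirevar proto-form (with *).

Position 2: Papanan has a, Nepanish has a, Rahane has o. Papanan preserves a here (none of its changes turn any other segment into a), so the proto-segment is *a.
Position 4: Papanan has u, Nepanish has o, Rahane has u. Rahane preserves u here (none of its changes turn any other segment into u), so the proto-segment is *u.
Position 3: Papanan has f, Nepanish has p, Rahane has p. Nepanish preserves p here (none of its changes turn any other segment into p), so the proto-segment is *p.
This points to *gapusko. Verify forward in each daughter:
Papanan: *gapusko > gafusko > gafusku  (by unconditioned shift, vowel merger)
Nepanish: *gapusko
  gapusko (rule 1 does not apply)
  gapusko → gaposko   [vowel merger]
  gaposko → yaposko   [unconditioned shift]
  giving Nepanish yaposko.
Rahane: *gapusko > kapusko > kopusko  (by unconditioned shift, vowel merger)
No other proto-form is consistent with every reflex, so the reconstruction is *gapusko.

*gapusko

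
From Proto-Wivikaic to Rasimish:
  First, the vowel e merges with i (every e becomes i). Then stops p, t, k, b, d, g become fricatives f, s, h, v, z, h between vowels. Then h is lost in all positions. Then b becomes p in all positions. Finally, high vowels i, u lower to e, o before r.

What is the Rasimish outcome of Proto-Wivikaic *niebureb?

niivorip

Rasimish: *niebureb
  niebureb → niiburib   [vowel merger]
  niiburib → niivurib   [intervocalic lenition]
  niivurib (rule 3 does not apply)
  niivurib → niivurip   [unconditioned shift]
  niivurip → niivorip   [pre-rhotic lowering]
  giving Rasimish niivorip.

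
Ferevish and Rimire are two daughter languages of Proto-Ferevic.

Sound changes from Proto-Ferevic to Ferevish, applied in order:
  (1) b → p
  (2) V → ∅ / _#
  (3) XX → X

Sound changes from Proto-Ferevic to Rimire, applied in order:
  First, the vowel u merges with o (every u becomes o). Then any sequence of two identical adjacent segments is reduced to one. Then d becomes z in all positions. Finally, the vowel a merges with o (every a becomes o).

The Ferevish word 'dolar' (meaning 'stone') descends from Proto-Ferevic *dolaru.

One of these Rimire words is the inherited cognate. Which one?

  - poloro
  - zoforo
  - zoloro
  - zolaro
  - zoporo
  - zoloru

zoloro

Rimire: *dolaru
  dolaru → dolaro   [vowel merger]
  dolaro (rule 2 does not apply)
  dolaro → zolaro   [unconditioned shift]
  zolaro → zoloro   [vowel merger]
  giving Rimire zoloro.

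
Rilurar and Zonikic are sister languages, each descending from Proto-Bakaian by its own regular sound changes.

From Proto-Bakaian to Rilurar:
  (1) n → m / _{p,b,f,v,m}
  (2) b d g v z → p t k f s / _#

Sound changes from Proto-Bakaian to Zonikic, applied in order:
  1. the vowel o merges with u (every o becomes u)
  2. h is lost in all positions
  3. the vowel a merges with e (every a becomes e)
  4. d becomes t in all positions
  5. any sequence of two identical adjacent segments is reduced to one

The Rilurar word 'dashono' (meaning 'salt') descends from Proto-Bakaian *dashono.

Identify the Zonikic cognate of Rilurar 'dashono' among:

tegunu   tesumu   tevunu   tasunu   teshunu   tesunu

tesunu

Zonikic: *dashono > dashunu > dasunu > desunu > tesunu  (by vowel merger, h-loss, vowel merger, unconditioned shift)
The other candidates each miss or misapply at least one Zonikic change.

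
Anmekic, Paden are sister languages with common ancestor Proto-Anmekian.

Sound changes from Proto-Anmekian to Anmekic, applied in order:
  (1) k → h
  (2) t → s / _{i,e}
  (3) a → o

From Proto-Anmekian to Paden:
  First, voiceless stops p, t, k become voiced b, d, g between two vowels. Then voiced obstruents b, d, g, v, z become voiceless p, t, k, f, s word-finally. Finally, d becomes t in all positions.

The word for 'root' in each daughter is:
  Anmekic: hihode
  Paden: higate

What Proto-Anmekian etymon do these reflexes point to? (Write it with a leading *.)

Position 4: Anmekic has o, Paden has a. Paden preserves a here (none of its changes turn any other segment into a), so the proto-segment is *a.
Position 3: Anmekic has h, Paden has g. Taking the neighbouring segments as reconstructed: Anmekic h could go back to *k or *h; Paden g could go back to *k or *g — the one source consistent with every daughter is *k.
Position 5: Anmekic has d, Paden has t. Anmekic preserves d here (none of its changes turn any other segment into d), so the proto-segment is *d.
This points to *hikade. Verify forward in each daughter:
Anmekic: *hikade
  hikade → hihade   [unconditioned shift]
  hihade (rule 2 does not apply)
  hihade → hihode   [vowel merger]
  giving Anmekic hihode.
Paden: *hikade > higade > higate  (by intervocalic voicing, unconditioned shift)
*hikade is the unique common source.

*hikade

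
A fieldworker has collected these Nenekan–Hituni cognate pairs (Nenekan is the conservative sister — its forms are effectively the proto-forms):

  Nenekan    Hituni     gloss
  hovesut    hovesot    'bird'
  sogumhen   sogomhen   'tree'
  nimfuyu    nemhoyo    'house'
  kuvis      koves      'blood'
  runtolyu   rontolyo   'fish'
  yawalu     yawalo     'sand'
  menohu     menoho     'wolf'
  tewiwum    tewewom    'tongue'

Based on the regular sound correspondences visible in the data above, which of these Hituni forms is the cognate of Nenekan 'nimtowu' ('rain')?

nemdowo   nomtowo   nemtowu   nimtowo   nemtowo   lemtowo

nimfuyu ~ nemhoyo — Nenekan i corresponds to Hituni e after a consonant, before a nasal.
nimfuyu ~ nemhoyo, runtolyu ~ rontolyo — Nenekan u corresponds to Hituni o word-finally.
Applying these to Nenekan 'nimtowu':
  nimtowu → nemtowu   (i→e after a consonant, before a nasal)
  nemtowu → nemtowo   (u→o word-finally)
So the Hituni cognate is 'nemtowo'.

nemtowo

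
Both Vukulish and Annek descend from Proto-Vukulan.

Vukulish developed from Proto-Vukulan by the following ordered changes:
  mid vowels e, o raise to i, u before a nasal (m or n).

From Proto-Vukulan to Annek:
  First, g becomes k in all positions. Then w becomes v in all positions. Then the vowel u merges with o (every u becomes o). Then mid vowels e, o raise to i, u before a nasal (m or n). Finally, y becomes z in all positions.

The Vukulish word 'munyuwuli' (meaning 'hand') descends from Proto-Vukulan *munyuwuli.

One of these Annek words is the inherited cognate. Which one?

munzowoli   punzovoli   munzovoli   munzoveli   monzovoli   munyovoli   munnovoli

munzovoli

Annek: start from *munyuwuli.
  rule 1: no change — munyuwuli
  rule 2 (unconditioned shift): munyuwuli → munyuvuli
  rule 3 (vowel merger): munyuvuli → monyovoli
  rule 4 (pre-nasal raising): monyovoli → munyovoli
  rule 5 (unconditioned shift): munyovoli → munzovoli
  ⇒ Annek munzovoli
Only 'munzovoli' matches the regular Annek development of *munyuwuli.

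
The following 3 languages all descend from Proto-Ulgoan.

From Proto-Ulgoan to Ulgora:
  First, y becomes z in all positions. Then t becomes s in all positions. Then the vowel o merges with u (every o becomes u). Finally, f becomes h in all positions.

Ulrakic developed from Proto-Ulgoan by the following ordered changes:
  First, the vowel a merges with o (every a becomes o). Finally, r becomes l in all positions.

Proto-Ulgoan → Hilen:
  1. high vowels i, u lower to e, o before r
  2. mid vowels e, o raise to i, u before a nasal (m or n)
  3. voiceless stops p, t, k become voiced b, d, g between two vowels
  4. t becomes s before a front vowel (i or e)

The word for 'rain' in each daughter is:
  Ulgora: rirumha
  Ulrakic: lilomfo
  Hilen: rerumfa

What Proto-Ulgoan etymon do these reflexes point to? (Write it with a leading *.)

*riromfa

Position 4: Ulgora has u, Ulrakic has o, Hilen has u. Taking the neighbouring segments as reconstructed: Ulgora u could go back to *o or *u; Ulrakic o could go back to *a or *o; Hilen u could go back to *o or *u — the one source consistent with every daughter is *o.
Position 6: Ulgora has h, Ulrakic has f, Hilen has f. Ulrakic preserves f here (none of its changes turn any other segment into f), so the proto-segment is *f.
This points to *riromfa. Verify forward in each daughter:
Ulgora: *riromfa > rirumfa > rirumha  (by vowel merger, unconditioned shift)
Ulrakic: *riromfa > riromfo > lilomfo  (by vowel merger, unconditioned shift)
Hilen: *riromfa > reromfa > rerumfa  (by pre-rhotic lowering, pre-nasal raising)
*riromfa is the unique common source.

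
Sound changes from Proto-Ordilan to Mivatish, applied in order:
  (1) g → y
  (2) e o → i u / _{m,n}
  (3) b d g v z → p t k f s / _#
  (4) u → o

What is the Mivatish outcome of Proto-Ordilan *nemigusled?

nimiyoslet

Mivatish: start from *nemigusled.
  rule 1 (unconditioned shift): nemigusled → nemiyusled
  rule 2 (pre-nasal raising): nemiyusled → nimiyusled
  rule 3 (final devoicing): nimiyusled → nimiyuslet
  rule 4 (vowel merger): nimiyuslet → nimiyoslet
  ⇒ Mivatish nimiyoslet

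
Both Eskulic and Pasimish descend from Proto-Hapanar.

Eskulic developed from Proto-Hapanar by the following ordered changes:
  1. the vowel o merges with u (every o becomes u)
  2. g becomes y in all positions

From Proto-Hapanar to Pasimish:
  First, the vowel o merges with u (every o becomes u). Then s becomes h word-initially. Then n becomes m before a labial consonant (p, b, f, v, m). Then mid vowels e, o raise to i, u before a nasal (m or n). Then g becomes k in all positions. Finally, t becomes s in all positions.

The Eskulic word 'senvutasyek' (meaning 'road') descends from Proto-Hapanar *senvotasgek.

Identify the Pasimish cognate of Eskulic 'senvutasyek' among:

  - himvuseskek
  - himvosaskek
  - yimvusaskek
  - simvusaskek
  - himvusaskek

Pasimish: start from *senvotasgek.
  rule 1 (vowel merger): senvotasgek → senvutasgek
  rule 2 (debuccalisation): senvutasgek → henvutasgek
  rule 3 (nasal place assimilation): henvutasgek → hemvutasgek
  rule 4 (pre-nasal raising): hemvutasgek → himvutasgek
  rule 5 (unconditioned shift): himvutasgek → himvutaskek
  rule 6 (unconditioned shift): himvutaskek → himvusaskek
  ⇒ Pasimish himvusaskek
The other candidates each miss or misapply at least one Pasimish change.

himvusaskek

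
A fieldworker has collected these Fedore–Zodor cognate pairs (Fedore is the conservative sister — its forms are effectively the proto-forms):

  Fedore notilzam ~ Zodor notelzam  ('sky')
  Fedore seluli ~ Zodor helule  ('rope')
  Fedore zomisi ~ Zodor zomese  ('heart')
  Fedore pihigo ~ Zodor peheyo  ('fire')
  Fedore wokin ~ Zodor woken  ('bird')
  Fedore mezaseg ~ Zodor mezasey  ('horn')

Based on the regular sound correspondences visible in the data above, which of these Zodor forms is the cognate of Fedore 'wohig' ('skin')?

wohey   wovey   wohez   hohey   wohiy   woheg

notilzam ~ notelzam, zomisi ~ zomese — Fedore i corresponds to Zodor e after a consonant, before a consonant other than r, m, n, p, b, f, v.
mezaseg ~ mezasey — Fedore g corresponds to Zodor y word-finally.
Applying these to Fedore 'wohig':
  wohig → woheg   (i→e after a consonant, before a consonant other than r, m, n, p, b, f, v)
  woheg → wohey   (g→y word-finally)
So the Zodor cognate is 'wohey'.

wohey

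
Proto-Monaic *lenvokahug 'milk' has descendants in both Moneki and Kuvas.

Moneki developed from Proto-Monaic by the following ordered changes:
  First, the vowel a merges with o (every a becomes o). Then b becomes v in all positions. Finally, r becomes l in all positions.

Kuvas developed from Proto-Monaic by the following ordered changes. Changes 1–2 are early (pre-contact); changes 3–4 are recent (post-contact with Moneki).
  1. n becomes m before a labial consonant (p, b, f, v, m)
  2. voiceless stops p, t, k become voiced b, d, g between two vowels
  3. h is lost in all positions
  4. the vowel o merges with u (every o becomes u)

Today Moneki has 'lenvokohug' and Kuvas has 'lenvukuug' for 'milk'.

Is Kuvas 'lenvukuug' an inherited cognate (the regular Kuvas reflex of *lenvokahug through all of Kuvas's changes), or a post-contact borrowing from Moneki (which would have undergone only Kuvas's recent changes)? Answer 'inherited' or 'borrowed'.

borrowed

If inherited, *lenvokahug would pass through all of Kuvas's changes:
Kuvas: *lenvokahug
  lenvokahug → lemvokahug   [nasal place assimilation]
  lemvokahug → lemvogahug   [intervocalic voicing]
  lemvogahug → lemvogaug   [h-loss]
  lemvogaug → lemvugaug   [vowel merger]
  giving Kuvas lemvugaug.
If borrowed from Moneki 'lenvokohug' after the early changes, it would undergo only the recent ones:
  rule 3 (h-loss): lenvokohug → lenvokoug
  rule 4 (vowel merger): lenvokoug → lenvukuug
  ⇒ as a loan: lenvukuug
Kuvas 'lenvukuug' matches the loan outcome 'lenvukuug', not the inherited 'lemvugaug' — it skipped the early Kuvas changes, so it was borrowed from Moneki.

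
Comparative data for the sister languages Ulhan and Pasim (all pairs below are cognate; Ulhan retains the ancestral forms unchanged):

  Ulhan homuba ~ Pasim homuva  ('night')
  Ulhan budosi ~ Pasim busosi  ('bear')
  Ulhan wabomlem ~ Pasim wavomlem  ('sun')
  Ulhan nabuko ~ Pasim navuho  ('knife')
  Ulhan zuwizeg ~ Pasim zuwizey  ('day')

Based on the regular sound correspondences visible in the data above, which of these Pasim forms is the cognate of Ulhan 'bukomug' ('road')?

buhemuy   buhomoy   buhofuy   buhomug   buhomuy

buhomuy

nabuko ~ navuho — Ulhan k corresponds to Pasim h between vowels (before a back vowel).
zuwizeg ~ zuwizey — Ulhan g corresponds to Pasim y word-finally.
Applying these to Ulhan 'bukomug':
  bukomug → buhomug   (k→h between vowels (before a back vowel))
  buhomug → buhomuy   (g→y word-finally)
So the Pasim cognate is 'buhomuy'.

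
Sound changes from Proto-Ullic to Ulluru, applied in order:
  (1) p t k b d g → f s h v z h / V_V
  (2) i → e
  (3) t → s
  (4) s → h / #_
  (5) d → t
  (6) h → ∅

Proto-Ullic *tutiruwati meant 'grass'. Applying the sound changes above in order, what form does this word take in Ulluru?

useruwase

Ulluru: start from *tutiruwati.
  rule 1 (intervocalic lenition): tutiruwati → tusiruwasi
  rule 2 (vowel merger): tusiruwasi → tuseruwase
  rule 3 (unconditioned shift): tuseruwase → suseruwase
  rule 4 (debuccalisation): suseruwase → huseruwase
  rule 5: no change — huseruwase
  rule 6 (h-loss): huseruwase → useruwase
  ⇒ Ulluru useruwase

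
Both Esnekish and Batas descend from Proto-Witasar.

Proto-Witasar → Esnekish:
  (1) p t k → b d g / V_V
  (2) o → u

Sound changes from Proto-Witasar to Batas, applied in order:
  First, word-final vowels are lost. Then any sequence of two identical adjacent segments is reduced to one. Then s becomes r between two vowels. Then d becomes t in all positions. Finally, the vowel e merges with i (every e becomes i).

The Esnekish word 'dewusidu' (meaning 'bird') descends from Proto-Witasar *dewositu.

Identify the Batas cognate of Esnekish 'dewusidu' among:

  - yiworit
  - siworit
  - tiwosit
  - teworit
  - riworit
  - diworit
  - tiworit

Batas: *dewositu
  dewositu → dewosit   [apocope]
  dewosit (rule 2 does not apply)
  dewosit → deworit   [rhotacism]
  deworit → teworit   [unconditioned shift]
  teworit → tiworit   [vowel merger]
  giving Batas tiworit.
The other candidates each miss or misapply at least one Batas change.

tiworit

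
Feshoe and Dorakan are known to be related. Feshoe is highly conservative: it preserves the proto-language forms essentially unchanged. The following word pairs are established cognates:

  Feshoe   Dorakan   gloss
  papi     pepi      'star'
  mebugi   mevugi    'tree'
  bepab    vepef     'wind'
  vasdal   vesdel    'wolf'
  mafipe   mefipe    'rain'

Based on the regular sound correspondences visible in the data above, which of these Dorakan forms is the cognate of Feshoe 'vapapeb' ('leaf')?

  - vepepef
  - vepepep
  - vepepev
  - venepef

papi ~ pepi — Feshoe a corresponds to Dorakan e after a consonant, before a labial obstruent.
bepab ~ vepef — Feshoe b corresponds to Dorakan f word-finally.
Applying these to Feshoe 'vapapeb':
  vapapeb → vepapeb   (a→e after a consonant, before a labial obstruent)
  vepapeb → vepepeb   (a→e after a consonant, before a labial obstruent)
  vepepeb → vepepef   (b→f word-finally)
So the Dorakan cognate is 'vepepef'.

vepepef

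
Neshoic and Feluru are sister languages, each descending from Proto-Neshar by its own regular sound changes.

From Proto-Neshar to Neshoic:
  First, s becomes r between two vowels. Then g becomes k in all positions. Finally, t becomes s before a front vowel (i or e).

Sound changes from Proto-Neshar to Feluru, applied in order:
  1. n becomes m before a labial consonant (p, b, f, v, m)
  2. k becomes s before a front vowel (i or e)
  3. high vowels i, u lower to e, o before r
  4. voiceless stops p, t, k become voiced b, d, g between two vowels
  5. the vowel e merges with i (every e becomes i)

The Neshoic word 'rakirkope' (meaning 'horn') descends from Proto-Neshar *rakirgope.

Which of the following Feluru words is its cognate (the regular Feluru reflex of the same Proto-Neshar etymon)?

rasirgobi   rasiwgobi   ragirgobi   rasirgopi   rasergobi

rasirgobi

Feluru: *rakirgope
  rakirgope (rule 1 does not apply)
  rakirgope → rasirgope   [palatalisation]
  rasirgope → rasergope   [pre-rhotic lowering]
  rasergope → rasergobe   [intervocalic voicing]
  rasergobe → rasirgobi   [vowel merger]
  giving Feluru rasirgobi.
Only 'rasirgobi' matches the regular Feluru development of *rakirgope.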